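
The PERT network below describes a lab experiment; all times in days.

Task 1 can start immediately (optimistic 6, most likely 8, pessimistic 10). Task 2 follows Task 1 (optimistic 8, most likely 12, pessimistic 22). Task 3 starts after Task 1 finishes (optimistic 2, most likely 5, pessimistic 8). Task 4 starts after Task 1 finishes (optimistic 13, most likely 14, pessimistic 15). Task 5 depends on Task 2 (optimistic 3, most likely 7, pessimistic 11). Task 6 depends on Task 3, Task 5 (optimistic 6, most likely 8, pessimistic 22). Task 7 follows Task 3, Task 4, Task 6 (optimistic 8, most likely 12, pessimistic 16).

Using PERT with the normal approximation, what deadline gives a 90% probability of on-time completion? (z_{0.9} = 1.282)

te_Task 1 = (6 + 4·8 + 10)/6 = 48/6 = 8; σ²_Task 1 = ((10−6)/6)² = 0.444
te_Task 2 = (8 + 4·12 + 22)/6 = 78/6 = 13; σ²_Task 2 = ((22−8)/6)² = 5.444
te_Task 3 = (2 + 4·5 + 8)/6 = 30/6 = 5; σ²_Task 3 = ((8−2)/6)² = 1.000
te_Task 4 = (13 + 4·14 + 15)/6 = 84/6 = 14; σ²_Task 4 = ((15−13)/6)² = 0.111
te_Task 5 = (3 + 4·7 + 11)/6 = 42/6 = 7; σ²_Task 5 = ((11−3)/6)² = 1.778
te_Task 6 = (6 + 4·8 + 22)/6 = 60/6 = 10; σ²_Task 6 = ((22−6)/6)² = 7.111
te_Task 7 = (8 + 4·12 + 16)/6 = 72/6 = 12; σ²_Task 7 = ((16−8)/6)² = 1.778

Forward pass:
ES_Task 1 = 0; EF_Task 1 = 8
ES_Task 2 = 8; EF_Task 2 = 8+13 = 21
ES_Task 3 = 8; EF_Task 3 = 8+5 = 13
ES_Task 4 = 8; EF_Task 4 = 8+14 = 22
ES_Task 5 = 21; EF_Task 5 = 21+7 = 28
ES_Task 6 = max(EF_Task 3=13, EF_Task 5=28) = 28; EF_Task 6 = 28+10 = 38
ES_Task 7 = max(EF_Task 3=13, EF_Task 4=22, EF_Task 6=38) = 38; EF_Task 7 = 38+12 = 50
Expected project duration μ = 50 days. Critical path: Task 1 → Task 2 → Task 5 → Task 6 → Task 7.

Variance along critical path = 0.444 + 5.444 + 1.778 + 7.111 + 1.778 = 16.556; σ = 4.069 days.
D = μ + z·σ = 50 + 1.282·4.069 = 55.2 days

55.2 days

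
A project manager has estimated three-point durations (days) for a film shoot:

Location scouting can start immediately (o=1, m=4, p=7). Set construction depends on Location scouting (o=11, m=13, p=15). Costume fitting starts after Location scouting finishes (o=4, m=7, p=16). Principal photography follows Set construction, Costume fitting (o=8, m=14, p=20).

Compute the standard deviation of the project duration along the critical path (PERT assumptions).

2.33 days

te_Location scouting = (1 + 4·4 + 7)/6 = 24/6 = 4; σ²_Location scouting = ((7−1)/6)² = 1.000
te_Set construction = (11 + 4·13 + 15)/6 = 78/6 = 13; σ²_Set construction = ((15−11)/6)² = 0.444
te_Costume fitting = (4 + 4·7 + 16)/6 = 48/6 = 8; σ²_Costume fitting = ((16−4)/6)² = 4.000
te_Principal photography = (8 + 4·14 + 20)/6 = 84/6 = 14; σ²_Principal photography = ((20−8)/6)² = 4.000

Forward pass:
ES_Location scouting = 0; EF_Location scouting = 4
ES_Set construction = 4; EF_Set construction = 4+13 = 17
ES_Costume fitting = 4; EF_Costume fitting = 4+8 = 12
ES_Principal photography = max(EF_Set construction=17, EF_Costume fitting=12) = 17; EF_Principal photography = 17+14 = 31
Expected project duration μ = 31 days. Critical path: Location scouting → Set construction → Principal photography.

Variance along critical path = 1.000 + 0.444 + 4.000 = 5.444
σ = √5.444 = 2.333 days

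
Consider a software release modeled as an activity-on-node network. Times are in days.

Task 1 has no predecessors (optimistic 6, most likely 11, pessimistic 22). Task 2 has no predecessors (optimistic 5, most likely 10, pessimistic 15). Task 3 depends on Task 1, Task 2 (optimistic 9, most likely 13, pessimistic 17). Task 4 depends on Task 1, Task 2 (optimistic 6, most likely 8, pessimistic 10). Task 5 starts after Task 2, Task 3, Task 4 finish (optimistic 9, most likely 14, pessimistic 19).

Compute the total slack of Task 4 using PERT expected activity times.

te_Task 1 = (6 + 4·11 + 22)/6 = 72/6 = 12
te_Task 2 = (5 + 4·10 + 15)/6 = 60/6 = 10
te_Task 3 = (9 + 4·13 + 17)/6 = 78/6 = 13
te_Task 4 = (6 + 4·8 + 10)/6 = 48/6 = 8
te_Task 5 = (9 + 4·14 + 19)/6 = 84/6 = 14

Forward pass:
ES_Task 1 = 0; EF_Task 1 = 12
ES_Task 2 = 0; EF_Task 2 = 10
ES_Task 3 = max(EF_Task 1=12, EF_Task 2=10) = 12; EF_Task 3 = 12+13 = 25
ES_Task 4 = max(EF_Task 1=12, EF_Task 2=10) = 12; EF_Task 4 = 12+8 = 20
ES_Task 5 = max(EF_Task 2=10, EF_Task 3=25, EF_Task 4=20) = 25; EF_Task 5 = 25+14 = 39
Expected project duration μ = 39 days. Critical path: Task 1 → Task 3 → Task 5.

Backward pass:
LF_Task 5 = 39; LS_Task 5 = 39−14 = 25
LF_Task 4 = LS_Task 5 = 25; LS_Task 4 = 25−8 = 17
LF_Task 3 = LS_Task 5 = 25; LS_Task 3 = 25−13 = 12
LF_Task 2 = min(LS_Task 3=12, LS_Task 4=17, LS_Task 5=25) = 12; LS_Task 2 = 12−10 = 2
LF_Task 1 = min(LS_Task 3=12, LS_Task 4=17) = 12; LS_Task 1 = 12−12 = 0
Slack_Task 4 = LS_Task 4 − ES_Task 4 = 17 − 12 = 5

5 days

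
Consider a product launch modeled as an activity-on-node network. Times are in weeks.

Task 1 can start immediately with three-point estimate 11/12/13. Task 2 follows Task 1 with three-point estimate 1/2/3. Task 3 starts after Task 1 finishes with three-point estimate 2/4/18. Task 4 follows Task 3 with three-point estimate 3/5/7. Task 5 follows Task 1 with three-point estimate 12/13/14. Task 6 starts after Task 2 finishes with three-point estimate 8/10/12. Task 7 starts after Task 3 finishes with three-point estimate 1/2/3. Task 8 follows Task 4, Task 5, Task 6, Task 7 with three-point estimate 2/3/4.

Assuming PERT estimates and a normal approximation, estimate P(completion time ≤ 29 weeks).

te_Task 1 = (11 + 4·12 + 13)/6 = 72/6 = 12; σ²_Task 1 = ((13−11)/6)² = 0.111
te_Task 2 = (1 + 4·2 + 3)/6 = 12/6 = 2; σ²_Task 2 = ((3−1)/6)² = 0.111
te_Task 3 = (2 + 4·4 + 18)/6 = 36/6 = 6; σ²_Task 3 = ((18−2)/6)² = 7.111
te_Task 4 = (3 + 4·5 + 7)/6 = 30/6 = 5; σ²_Task 4 = ((7−3)/6)² = 0.444
te_Task 5 = (12 + 4·13 + 14)/6 = 78/6 = 13; σ²_Task 5 = ((14−12)/6)² = 0.111
te_Task 6 = (8 + 4·10 + 12)/6 = 60/6 = 10; σ²_Task 6 = ((12−8)/6)² = 0.444
te_Task 7 = (1 + 4·2 + 3)/6 = 12/6 = 2; σ²_Task 7 = ((3−1)/6)² = 0.111
te_Task 8 = (2 + 4·3 + 4)/6 = 18/6 = 3; σ²_Task 8 = ((4−2)/6)² = 0.111

Forward pass:
ES_Task 1 = 0; EF_Task 1 = 12
ES_Task 2 = 12; EF_Task 2 = 12+2 = 14
ES_Task 3 = 12; EF_Task 3 = 12+6 = 18
ES_Task 4 = 18; EF_Task 4 = 18+5 = 23
ES_Task 5 = 12; EF_Task 5 = 12+13 = 25
ES_Task 6 = 14; EF_Task 6 = 14+10 = 24
ES_Task 7 = 18; EF_Task 7 = 18+2 = 20
ES_Task 8 = max(EF_Task 4=23, EF_Task 5=25, EF_Task 6=24, EF_Task 7=20) = 25; EF_Task 8 = 25+3 = 28
Expected project duration μ = 28 weeks. Critical path: Task 1 → Task 5 → Task 8.

Variance along critical path = 0.111 + 0.111 + 0.111 = 0.333; σ = √0.333 = 0.577 weeks.
Z = (29 − 28) / 0.577 = 1.732
P(T ≤ 29) = Φ(1.732) ≈ 0.958

0.958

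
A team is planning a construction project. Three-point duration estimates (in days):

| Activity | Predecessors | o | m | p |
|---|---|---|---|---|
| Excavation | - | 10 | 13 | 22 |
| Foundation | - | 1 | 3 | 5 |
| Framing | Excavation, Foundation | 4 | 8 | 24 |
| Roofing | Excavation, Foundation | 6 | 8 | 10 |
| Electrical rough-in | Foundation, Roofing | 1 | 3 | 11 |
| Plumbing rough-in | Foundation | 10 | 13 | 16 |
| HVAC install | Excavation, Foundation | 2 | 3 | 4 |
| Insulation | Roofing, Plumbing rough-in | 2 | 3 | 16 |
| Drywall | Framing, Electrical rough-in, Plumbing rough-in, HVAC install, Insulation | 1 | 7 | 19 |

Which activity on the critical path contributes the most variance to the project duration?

Drywall

te_Excavation = (10 + 4·13 + 22)/6 = 84/6 = 14; σ²_Excavation = ((22−10)/6)² = 4.000
te_Foundation = (1 + 4·3 + 5)/6 = 18/6 = 3; σ²_Foundation = ((5−1)/6)² = 0.444
te_Framing = (4 + 4·8 + 24)/6 = 60/6 = 10; σ²_Framing = ((24−4)/6)² = 11.111
te_Roofing = (6 + 4·8 + 10)/6 = 48/6 = 8; σ²_Roofing = ((10−6)/6)² = 0.444
te_Electrical rough-in = (1 + 4·3 + 11)/6 = 24/6 = 4; σ²_Electrical rough-in = ((11−1)/6)² = 2.778
te_Plumbing rough-in = (10 + 4·13 + 16)/6 = 78/6 = 13; σ²_Plumbing rough-in = ((16−10)/6)² = 1.000
te_HVAC install = (2 + 4·3 + 4)/6 = 18/6 = 3; σ²_HVAC install = ((4−2)/6)² = 0.111
te_Insulation = (2 + 4·3 + 16)/6 = 30/6 = 5; σ²_Insulation = ((16−2)/6)² = 5.444
te_Drywall = (1 + 4·7 + 19)/6 = 48/6 = 8; σ²_Drywall = ((19−1)/6)² = 9.000

Forward pass:
ES_Excavation = 0; EF_Excavation = 14
ES_Foundation = 0; EF_Foundation = 3
ES_Framing = max(EF_Excavation=14, EF_Foundation=3) = 14; EF_Framing = 14+10 = 24
ES_Roofing = max(EF_Excavation=14, EF_Foundation=3) = 14; EF_Roofing = 14+8 = 22
ES_Electrical rough-in = max(EF_Foundation=3, EF_Roofing=22) = 22; EF_Electrical rough-in = 22+4 = 26
ES_Plumbing rough-in = 3; EF_Plumbing rough-in = 3+13 = 16
ES_HVAC install = max(EF_Excavation=14, EF_Foundation=3) = 14; EF_HVAC install = 14+3 = 17
ES_Insulation = max(EF_Roofing=22, EF_Plumbing rough-in=16) = 22; EF_Insulation = 22+5 = 27
ES_Drywall = max(EF_Framing=24, EF_Electrical rough-in=26, EF_Plumbing rough-in=16, EF_HVAC install=17, EF_Insulation=27) = 27; EF_Drywall = 27+8 = 35
Expected project duration μ = 35 days. Critical path: Excavation → Roofing → Insulation → Drywall.

Variances on critical path: σ²_Excavation=4.000, σ²_Roofing=0.444, σ²_Insulation=5.444, σ²_Drywall=9.000.
Largest is σ²_Drywall = 9.000.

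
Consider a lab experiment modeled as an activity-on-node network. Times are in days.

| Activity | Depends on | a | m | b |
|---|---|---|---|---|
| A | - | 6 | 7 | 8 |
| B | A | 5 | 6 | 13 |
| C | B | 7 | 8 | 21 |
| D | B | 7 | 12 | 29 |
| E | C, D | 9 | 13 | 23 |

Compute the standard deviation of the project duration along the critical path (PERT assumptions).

4.56 days

te_A = (6 + 4·7 + 8)/6 = 42/6 = 7; σ²_A = ((8−6)/6)² = 0.111
te_B = (5 + 4·6 + 13)/6 = 42/6 = 7; σ²_B = ((13−5)/6)² = 1.778
te_C = (7 + 4·8 + 21)/6 = 60/6 = 10; σ²_C = ((21−7)/6)² = 5.444
te_D = (7 + 4·12 + 29)/6 = 84/6 = 14; σ²_D = ((29−7)/6)² = 13.444
te_E = (9 + 4·13 + 23)/6 = 84/6 = 14; σ²_E = ((23−9)/6)² = 5.444

Forward pass:
ES_A = 0; EF_A = 7
ES_B = 7; EF_B = 7+7 = 14
ES_C = 14; EF_C = 14+10 = 24
ES_D = 14; EF_D = 14+14 = 28
ES_E = max(EF_C=24, EF_D=28) = 28; EF_E = 28+14 = 42
Expected project duration μ = 42 days. Critical path: A → B → D → E.

Variance along critical path = 0.111 + 1.778 + 13.444 + 5.444 = 20.778
σ = √20.778 = 4.558 days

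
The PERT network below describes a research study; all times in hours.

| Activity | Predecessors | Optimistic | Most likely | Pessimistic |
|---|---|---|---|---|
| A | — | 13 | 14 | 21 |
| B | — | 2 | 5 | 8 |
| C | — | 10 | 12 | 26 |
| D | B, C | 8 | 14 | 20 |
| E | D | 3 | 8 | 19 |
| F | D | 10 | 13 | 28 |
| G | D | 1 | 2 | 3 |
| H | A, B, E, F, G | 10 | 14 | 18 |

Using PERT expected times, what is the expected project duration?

57 hours

te_A = (13 + 4·14 + 21)/6 = 90/6 = 15
te_B = (2 + 4·5 + 8)/6 = 30/6 = 5
te_C = (10 + 4·12 + 26)/6 = 84/6 = 14
te_D = (8 + 4·14 + 20)/6 = 84/6 = 14
te_E = (3 + 4·8 + 19)/6 = 54/6 = 9
te_F = (10 + 4·13 + 28)/6 = 90/6 = 15
te_G = (1 + 4·2 + 3)/6 = 12/6 = 2
te_H = (10 + 4·14 + 18)/6 = 84/6 = 14

Forward pass:
ES_A = 0; EF_A = 15
ES_B = 0; EF_B = 5
ES_C = 0; EF_C = 14
ES_D = max(EF_B=5, EF_C=14) = 14; EF_D = 14+14 = 28
ES_E = 28; EF_E = 28+9 = 37
ES_F = 28; EF_F = 28+15 = 43
ES_G = 28; EF_G = 28+2 = 30
ES_H = max(EF_A=15, EF_B=5, EF_E=37, EF_F=43, EF_G=30) = 43; EF_H = 43+14 = 57
Expected project duration μ = 57 hours. Critical path: C → D → F → H.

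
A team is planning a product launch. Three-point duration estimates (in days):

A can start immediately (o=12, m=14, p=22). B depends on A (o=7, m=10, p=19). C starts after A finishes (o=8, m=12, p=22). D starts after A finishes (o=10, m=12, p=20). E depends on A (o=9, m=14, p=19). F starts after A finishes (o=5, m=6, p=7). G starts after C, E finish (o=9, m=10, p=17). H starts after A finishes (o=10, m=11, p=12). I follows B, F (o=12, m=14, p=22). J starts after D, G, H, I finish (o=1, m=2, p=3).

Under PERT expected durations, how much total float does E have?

1 days

te_A = (12 + 4·14 + 22)/6 = 90/6 = 15
te_B = (7 + 4·10 + 19)/6 = 66/6 = 11
te_C = (8 + 4·12 + 22)/6 = 78/6 = 13
te_D = (10 + 4·12 + 20)/6 = 78/6 = 13
te_E = (9 + 4·14 + 19)/6 = 84/6 = 14
te_F = (5 + 4·6 + 7)/6 = 36/6 = 6
te_G = (9 + 4·10 + 17)/6 = 66/6 = 11
te_H = (10 + 4·11 + 12)/6 = 66/6 = 11
te_I = (12 + 4·14 + 22)/6 = 90/6 = 15
te_J = (1 + 4·2 + 3)/6 = 12/6 = 2

Forward pass:
ES_A = 0; EF_A = 15
ES_B = 15; EF_B = 15+11 = 26
ES_C = 15; EF_C = 15+13 = 28
ES_D = 15; EF_D = 15+13 = 28
ES_E = 15; EF_E = 15+14 = 29
ES_F = 15; EF_F = 15+6 = 21
ES_G = max(EF_C=28, EF_E=29) = 29; EF_G = 29+11 = 40
ES_H = 15; EF_H = 15+11 = 26
ES_I = max(EF_B=26, EF_F=21) = 26; EF_I = 26+15 = 41
ES_J = max(EF_D=28, EF_G=40, EF_H=26, EF_I=41) = 41; EF_J = 41+2 = 43
Expected project duration μ = 43 days. Critical path: A → B → I → J.

Backward pass:
LF_J = 43; LS_J = 43−2 = 41
LF_I = LS_J = 41; LS_I = 41−15 = 26
LF_H = LS_J = 41; LS_H = 41−11 = 30
LF_G = LS_J = 41; LS_G = 41−11 = 30
LF_F = LS_I = 26; LS_F = 26−6 = 20
LF_E = LS_G = 30; LS_E = 30−14 = 16
LF_D = LS_J = 41; LS_D = 41−13 = 28
LF_C = LS_G = 30; LS_C = 30−13 = 17
LF_B = LS_I = 26; LS_B = 26−11 = 15
LF_A = min(LS_B=15, LS_C=17, LS_D=28, LS_E=16, LS_F=20, LS_H=30) = 15; LS_A = 15−15 = 0
Slack_E = LS_E − ES_E = 16 − 15 = 1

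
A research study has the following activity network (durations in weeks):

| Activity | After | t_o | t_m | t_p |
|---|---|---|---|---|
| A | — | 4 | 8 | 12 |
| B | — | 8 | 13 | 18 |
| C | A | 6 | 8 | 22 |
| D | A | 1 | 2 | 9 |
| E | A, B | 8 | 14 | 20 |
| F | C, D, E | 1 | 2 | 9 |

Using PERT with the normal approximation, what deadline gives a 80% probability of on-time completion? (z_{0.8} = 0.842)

32.5 weeks

te_A = (4 + 4·8 + 12)/6 = 48/6 = 8; σ²_A = ((12−4)/6)² = 1.778
te_B = (8 + 4·13 + 18)/6 = 78/6 = 13; σ²_B = ((18−8)/6)² = 2.778
te_C = (6 + 4·8 + 22)/6 = 60/6 = 10; σ²_C = ((22−6)/6)² = 7.111
te_D = (1 + 4·2 + 9)/6 = 18/6 = 3; σ²_D = ((9−1)/6)² = 1.778
te_E = (8 + 4·14 + 20)/6 = 84/6 = 14; σ²_E = ((20−8)/6)² = 4.000
te_F = (1 + 4·2 + 9)/6 = 18/6 = 3; σ²_F = ((9−1)/6)² = 1.778

Forward pass:
ES_A = 0; EF_A = 8
ES_B = 0; EF_B = 13
ES_C = 8; EF_C = 8+10 = 18
ES_D = 8; EF_D = 8+3 = 11
ES_E = max(EF_A=8, EF_B=13) = 13; EF_E = 13+14 = 27
ES_F = max(EF_C=18, EF_D=11, EF_E=27) = 27; EF_F = 27+3 = 30
Expected project duration μ = 30 weeks. Critical path: B → E → F.

Variance along critical path = 2.778 + 4.000 + 1.778 = 8.556; σ = 2.925 weeks.
D = μ + z·σ = 30 + 0.842·2.925 = 32.5 weeks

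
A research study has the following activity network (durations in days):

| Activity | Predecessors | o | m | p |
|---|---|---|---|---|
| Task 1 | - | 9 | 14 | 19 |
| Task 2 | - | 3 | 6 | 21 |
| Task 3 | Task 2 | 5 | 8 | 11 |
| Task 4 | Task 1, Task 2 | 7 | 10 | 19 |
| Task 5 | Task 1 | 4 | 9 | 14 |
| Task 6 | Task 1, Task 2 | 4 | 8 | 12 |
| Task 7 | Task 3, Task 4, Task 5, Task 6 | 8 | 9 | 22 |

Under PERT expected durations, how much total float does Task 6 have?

3 days

te_Task 1 = (9 + 4·14 + 19)/6 = 84/6 = 14
te_Task 2 = (3 + 4·6 + 21)/6 = 48/6 = 8
te_Task 3 = (5 + 4·8 + 11)/6 = 48/6 = 8
te_Task 4 = (7 + 4·10 + 19)/6 = 66/6 = 11
te_Task 5 = (4 + 4·9 + 14)/6 = 54/6 = 9
te_Task 6 = (4 + 4·8 + 12)/6 = 48/6 = 8
te_Task 7 = (8 + 4·9 + 22)/6 = 66/6 = 11

Forward pass:
ES_Task 1 = 0; EF_Task 1 = 14
ES_Task 2 = 0; EF_Task 2 = 8
ES_Task 3 = 8; EF_Task 3 = 8+8 = 16
ES_Task 4 = max(EF_Task 1=14, EF_Task 2=8) = 14; EF_Task 4 = 14+11 = 25
ES_Task 5 = 14; EF_Task 5 = 14+9 = 23
ES_Task 6 = max(EF_Task 1=14, EF_Task 2=8) = 14; EF_Task 6 = 14+8 = 22
ES_Task 7 = max(EF_Task 3=16, EF_Task 4=25, EF_Task 5=23, EF_Task 6=22) = 25; EF_Task 7 = 25+11 = 36
Expected project duration μ = 36 days. Critical path: Task 1 → Task 4 → Task 7.

Backward pass:
LF_Task 7 = 36; LS_Task 7 = 36−11 = 25
LF_Task 6 = LS_Task 7 = 25; LS_Task 6 = 25−8 = 17
LF_Task 5 = LS_Task 7 = 25; LS_Task 5 = 25−9 = 16
LF_Task 4 = LS_Task 7 = 25; LS_Task 4 = 25−11 = 14
LF_Task 3 = LS_Task 7 = 25; LS_Task 3 = 25−8 = 17
LF_Task 2 = min(LS_Task 3=17, LS_Task 4=14, LS_Task 6=17) = 14; LS_Task 2 = 14−8 = 6
LF_Task 1 = min(LS_Task 4=14, LS_Task 5=16, LS_Task 6=17) = 14; LS_Task 1 = 14−14 = 0
Slack_Task 6 = LS_Task 6 − ES_Task 6 = 17 − 14 = 3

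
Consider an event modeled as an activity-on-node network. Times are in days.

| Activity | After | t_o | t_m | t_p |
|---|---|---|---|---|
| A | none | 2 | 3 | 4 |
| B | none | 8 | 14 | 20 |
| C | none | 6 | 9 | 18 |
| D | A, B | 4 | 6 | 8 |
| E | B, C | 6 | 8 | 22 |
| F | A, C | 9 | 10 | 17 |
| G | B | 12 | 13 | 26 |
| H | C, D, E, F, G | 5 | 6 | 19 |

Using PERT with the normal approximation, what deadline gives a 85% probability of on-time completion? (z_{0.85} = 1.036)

41.0 days

te_A = (2 + 4·3 + 4)/6 = 18/6 = 3; σ²_A = ((4−2)/6)² = 0.111
te_B = (8 + 4·14 + 20)/6 = 84/6 = 14; σ²_B = ((20−8)/6)² = 4.000
te_C = (6 + 4·9 + 18)/6 = 60/6 = 10; σ²_C = ((18−6)/6)² = 4.000
te_D = (4 + 4·6 + 8)/6 = 36/6 = 6; σ²_D = ((8−4)/6)² = 0.444
te_E = (6 + 4·8 + 22)/6 = 60/6 = 10; σ²_E = ((22−6)/6)² = 7.111
te_F = (9 + 4·10 + 17)/6 = 66/6 = 11; σ²_F = ((17−9)/6)² = 1.778
te_G = (12 + 4·13 + 26)/6 = 90/6 = 15; σ²_G = ((26−12)/6)² = 5.444
te_H = (5 + 4·6 + 19)/6 = 48/6 = 8; σ²_H = ((19−5)/6)² = 5.444

Forward pass:
ES_A = 0; EF_A = 3
ES_B = 0; EF_B = 14
ES_C = 0; EF_C = 10
ES_D = max(EF_A=3, EF_B=14) = 14; EF_D = 14+6 = 20
ES_E = max(EF_B=14, EF_C=10) = 14; EF_E = 14+10 = 24
ES_F = max(EF_A=3, EF_C=10) = 10; EF_F = 10+11 = 21
ES_G = 14; EF_G = 14+15 = 29
ES_H = max(EF_C=10, EF_D=20, EF_E=24, EF_F=21, EF_G=29) = 29; EF_H = 29+8 = 37
Expected project duration μ = 37 days. Critical path: B → G → H.

Variance along critical path = 4.000 + 5.444 + 5.444 = 14.889; σ = 3.859 days.
D = μ + z·σ = 37 + 1.036·3.859 = 41.0 days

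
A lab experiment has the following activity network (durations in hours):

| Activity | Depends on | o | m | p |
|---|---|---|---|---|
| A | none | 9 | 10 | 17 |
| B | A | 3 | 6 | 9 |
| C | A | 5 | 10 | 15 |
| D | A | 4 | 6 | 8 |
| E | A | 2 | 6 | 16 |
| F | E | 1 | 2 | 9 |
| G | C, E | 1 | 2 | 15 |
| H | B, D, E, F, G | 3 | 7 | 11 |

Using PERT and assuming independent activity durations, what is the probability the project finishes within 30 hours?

te_A = (9 + 4·10 + 17)/6 = 66/6 = 11; σ²_A = ((17−9)/6)² = 1.778
te_B = (3 + 4·6 + 9)/6 = 36/6 = 6; σ²_B = ((9−3)/6)² = 1.000
te_C = (5 + 4·10 + 15)/6 = 60/6 = 10; σ²_C = ((15−5)/6)² = 2.778
te_D = (4 + 4·6 + 8)/6 = 36/6 = 6; σ²_D = ((8−4)/6)² = 0.444
te_E = (2 + 4·6 + 16)/6 = 42/6 = 7; σ²_E = ((16−2)/6)² = 5.444
te_F = (1 + 4·2 + 9)/6 = 18/6 = 3; σ²_F = ((9−1)/6)² = 1.778
te_G = (1 + 4·2 + 15)/6 = 24/6 = 4; σ²_G = ((15−1)/6)² = 5.444
te_H = (3 + 4·7 + 11)/6 = 42/6 = 7; σ²_H = ((11−3)/6)² = 1.778

Forward pass:
ES_A = 0; EF_A = 11
ES_B = 11; EF_B = 11+6 = 17
ES_C = 11; EF_C = 11+10 = 21
ES_D = 11; EF_D = 11+6 = 17
ES_E = 11; EF_E = 11+7 = 18
ES_F = 18; EF_F = 18+3 = 21
ES_G = max(EF_C=21, EF_E=18) = 21; EF_G = 21+4 = 25
ES_H = max(EF_B=17, EF_D=17, EF_E=18, EF_F=21, EF_G=25) = 25; EF_H = 25+7 = 32
Expected project duration μ = 32 hours. Critical path: A → C → G → H.

Variance along critical path = 1.778 + 2.778 + 5.444 + 1.778 = 11.778; σ = √11.778 = 3.432 hours.
Z = (30 − 32) / 3.432 = -0.583
P(T ≤ 30) = Φ(-0.583) ≈ 0.280

0.280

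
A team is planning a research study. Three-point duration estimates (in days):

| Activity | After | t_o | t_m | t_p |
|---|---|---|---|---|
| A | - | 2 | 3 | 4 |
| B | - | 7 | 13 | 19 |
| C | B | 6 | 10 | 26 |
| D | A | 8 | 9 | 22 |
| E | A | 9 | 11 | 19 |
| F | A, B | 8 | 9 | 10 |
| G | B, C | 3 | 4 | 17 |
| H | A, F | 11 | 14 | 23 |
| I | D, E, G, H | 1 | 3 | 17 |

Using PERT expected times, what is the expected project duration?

42 days

te_A = (2 + 4·3 + 4)/6 = 18/6 = 3
te_B = (7 + 4·13 + 19)/6 = 78/6 = 13
te_C = (6 + 4·10 + 26)/6 = 72/6 = 12
te_D = (8 + 4·9 + 22)/6 = 66/6 = 11
te_E = (9 + 4·11 + 19)/6 = 72/6 = 12
te_F = (8 + 4·9 + 10)/6 = 54/6 = 9
te_G = (3 + 4·4 + 17)/6 = 36/6 = 6
te_H = (11 + 4·14 + 23)/6 = 90/6 = 15
te_I = (1 + 4·3 + 17)/6 = 30/6 = 5

Forward pass:
ES_A = 0; EF_A = 3
ES_B = 0; EF_B = 13
ES_C = 13; EF_C = 13+12 = 25
ES_D = 3; EF_D = 3+11 = 14
ES_E = 3; EF_E = 3+12 = 15
ES_F = max(EF_A=3, EF_B=13) = 13; EF_F = 13+9 = 22
ES_G = max(EF_B=13, EF_C=25) = 25; EF_G = 25+6 = 31
ES_H = max(EF_A=3, EF_F=22) = 22; EF_H = 22+15 = 37
ES_I = max(EF_D=14, EF_E=15, EF_G=31, EF_H=37) = 37; EF_I = 37+5 = 42
Expected project duration μ = 42 days. Critical path: B → F → H → I.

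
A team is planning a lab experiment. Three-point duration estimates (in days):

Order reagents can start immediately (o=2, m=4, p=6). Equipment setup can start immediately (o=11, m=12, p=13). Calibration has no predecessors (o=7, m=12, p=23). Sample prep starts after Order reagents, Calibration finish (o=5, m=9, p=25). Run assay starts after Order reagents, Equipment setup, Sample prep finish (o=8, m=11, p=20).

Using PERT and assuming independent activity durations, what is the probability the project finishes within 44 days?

0.955

te_Order reagents = (2 + 4·4 + 6)/6 = 24/6 = 4; σ²_Order reagents = ((6−2)/6)² = 0.444
te_Equipment setup = (11 + 4·12 + 13)/6 = 72/6 = 12; σ²_Equipment setup = ((13−11)/6)² = 0.111
te_Calibration = (7 + 4·12 + 23)/6 = 78/6 = 13; σ²_Calibration = ((23−7)/6)² = 7.111
te_Sample prep = (5 + 4·9 + 25)/6 = 66/6 = 11; σ²_Sample prep = ((25−5)/6)² = 11.111
te_Run assay = (8 + 4·11 + 20)/6 = 72/6 = 12; σ²_Run assay = ((20−8)/6)² = 4.000

Forward pass:
ES_Order reagents = 0; EF_Order reagents = 4
ES_Equipment setup = 0; EF_Equipment setup = 12
ES_Calibration = 0; EF_Calibration = 13
ES_Sample prep = max(EF_Order reagents=4, EF_Calibration=13) = 13; EF_Sample prep = 13+11 = 24
ES_Run assay = max(EF_Order reagents=4, EF_Equipment setup=12, EF_Sample prep=24) = 24; EF_Run assay = 24+12 = 36
Expected project duration μ = 36 days. Critical path: Calibration → Sample prep → Run assay.

Variance along critical path = 7.111 + 11.111 + 4.000 = 22.222; σ = √22.222 = 4.714 days.
Z = (44 − 36) / 4.714 = 1.697
P(T ≤ 44) = Φ(1.697) ≈ 0.955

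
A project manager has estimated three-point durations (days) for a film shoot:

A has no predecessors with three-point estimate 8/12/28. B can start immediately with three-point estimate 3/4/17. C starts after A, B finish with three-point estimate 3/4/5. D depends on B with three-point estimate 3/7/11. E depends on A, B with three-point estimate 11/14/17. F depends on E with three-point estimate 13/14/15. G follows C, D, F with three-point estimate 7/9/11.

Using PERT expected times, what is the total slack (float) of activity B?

8 days

te_A = (8 + 4·12 + 28)/6 = 84/6 = 14
te_B = (3 + 4·4 + 17)/6 = 36/6 = 6
te_C = (3 + 4·4 + 5)/6 = 24/6 = 4
te_D = (3 + 4·7 + 11)/6 = 42/6 = 7
te_E = (11 + 4·14 + 17)/6 = 84/6 = 14
te_F = (13 + 4·14 + 15)/6 = 84/6 = 14
te_G = (7 + 4·9 + 11)/6 = 54/6 = 9

Forward pass:
ES_A = 0; EF_A = 14
ES_B = 0; EF_B = 6
ES_C = max(EF_A=14, EF_B=6) = 14; EF_C = 14+4 = 18
ES_D = 6; EF_D = 6+7 = 13
ES_E = max(EF_A=14, EF_B=6) = 14; EF_E = 14+14 = 28
ES_F = 28; EF_F = 28+14 = 42
ES_G = max(EF_C=18, EF_D=13, EF_F=42) = 42; EF_G = 42+9 = 51
Expected project duration μ = 51 days. Critical path: A → E → F → G.

Backward pass:
LF_G = 51; LS_G = 51−9 = 42
LF_F = LS_G = 42; LS_F = 42−14 = 28
LF_E = LS_F = 28; LS_E = 28−14 = 14
LF_D = LS_G = 42; LS_D = 42−7 = 35
LF_C = LS_G = 42; LS_C = 42−4 = 38
LF_B = min(LS_C=38, LS_D=35, LS_E=14) = 14; LS_B = 14−6 = 8
LF_A = min(LS_C=38, LS_E=14) = 14; LS_A = 14−14 = 0
Slack_B = LS_B − ES_B = 8 − 0 = 8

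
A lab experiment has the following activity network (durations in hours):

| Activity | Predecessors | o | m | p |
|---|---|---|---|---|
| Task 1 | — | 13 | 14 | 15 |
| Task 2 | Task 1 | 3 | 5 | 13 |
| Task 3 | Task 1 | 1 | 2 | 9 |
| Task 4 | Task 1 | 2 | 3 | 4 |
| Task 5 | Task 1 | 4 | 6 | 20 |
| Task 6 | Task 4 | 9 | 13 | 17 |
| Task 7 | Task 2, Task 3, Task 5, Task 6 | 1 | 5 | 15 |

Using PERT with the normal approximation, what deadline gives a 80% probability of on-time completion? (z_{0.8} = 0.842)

38.3 hours

te_Task 1 = (13 + 4·14 + 15)/6 = 84/6 = 14; σ²_Task 1 = ((15−13)/6)² = 0.111
te_Task 2 = (3 + 4·5 + 13)/6 = 36/6 = 6; σ²_Task 2 = ((13−3)/6)² = 2.778
te_Task 3 = (1 + 4·2 + 9)/6 = 18/6 = 3; σ²_Task 3 = ((9−1)/6)² = 1.778
te_Task 4 = (2 + 4·3 + 4)/6 = 18/6 = 3; σ²_Task 4 = ((4−2)/6)² = 0.111
te_Task 5 = (4 + 4·6 + 20)/6 = 48/6 = 8; σ²_Task 5 = ((20−4)/6)² = 7.111
te_Task 6 = (9 + 4·13 + 17)/6 = 78/6 = 13; σ²_Task 6 = ((17−9)/6)² = 1.778
te_Task 7 = (1 + 4·5 + 15)/6 = 36/6 = 6; σ²_Task 7 = ((15−1)/6)² = 5.444

Forward pass:
ES_Task 1 = 0; EF_Task 1 = 14
ES_Task 2 = 14; EF_Task 2 = 14+6 = 20
ES_Task 3 = 14; EF_Task 3 = 14+3 = 17
ES_Task 4 = 14; EF_Task 4 = 14+3 = 17
ES_Task 5 = 14; EF_Task 5 = 14+8 = 22
ES_Task 6 = 17; EF_Task 6 = 17+13 = 30
ES_Task 7 = max(EF_Task 2=20, EF_Task 3=17, EF_Task 5=22, EF_Task 6=30) = 30; EF_Task 7 = 30+6 = 36
Expected project duration μ = 36 hours. Critical path: Task 1 → Task 4 → Task 6 → Task 7.

Variance along critical path = 0.111 + 0.111 + 1.778 + 5.444 = 7.444; σ = 2.728 hours.
D = μ + z·σ = 36 + 0.842·2.728 = 38.3 hours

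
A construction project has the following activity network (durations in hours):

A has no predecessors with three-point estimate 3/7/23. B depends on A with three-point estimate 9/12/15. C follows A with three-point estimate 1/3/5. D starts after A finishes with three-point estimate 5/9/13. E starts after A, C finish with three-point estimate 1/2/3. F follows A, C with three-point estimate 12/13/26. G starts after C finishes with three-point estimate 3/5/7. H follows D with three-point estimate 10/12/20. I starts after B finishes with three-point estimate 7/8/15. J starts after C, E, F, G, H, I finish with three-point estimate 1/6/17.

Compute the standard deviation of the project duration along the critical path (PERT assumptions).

te_A = (3 + 4·7 + 23)/6 = 54/6 = 9; σ²_A = ((23−3)/6)² = 11.111
te_B = (9 + 4·12 + 15)/6 = 72/6 = 12; σ²_B = ((15−9)/6)² = 1.000
te_C = (1 + 4·3 + 5)/6 = 18/6 = 3; σ²_C = ((5−1)/6)² = 0.444
te_D = (5 + 4·9 + 13)/6 = 54/6 = 9; σ²_D = ((13−5)/6)² = 1.778
te_E = (1 + 4·2 + 3)/6 = 12/6 = 2; σ²_E = ((3−1)/6)² = 0.111
te_F = (12 + 4·13 + 26)/6 = 90/6 = 15; σ²_F = ((26−12)/6)² = 5.444
te_G = (3 + 4·5 + 7)/6 = 30/6 = 5; σ²_G = ((7−3)/6)² = 0.444
te_H = (10 + 4·12 + 20)/6 = 78/6 = 13; σ²_H = ((20−10)/6)² = 2.778
te_I = (7 + 4·8 + 15)/6 = 54/6 = 9; σ²_I = ((15−7)/6)² = 1.778
te_J = (1 + 4·6 + 17)/6 = 42/6 = 7; σ²_J = ((17−1)/6)² = 7.111

Forward pass:
ES_A = 0; EF_A = 9
ES_B = 9; EF_B = 9+12 = 21
ES_C = 9; EF_C = 9+3 = 12
ES_D = 9; EF_D = 9+9 = 18
ES_E = max(EF_A=9, EF_C=12) = 12; EF_E = 12+2 = 14
ES_F = max(EF_A=9, EF_C=12) = 12; EF_F = 12+15 = 27
ES_G = 12; EF_G = 12+5 = 17
ES_H = 18; EF_H = 18+13 = 31
ES_I = 21; EF_I = 21+9 = 30
ES_J = max(EF_C=12, EF_E=14, EF_F=27, EF_G=17, EF_H=31, EF_I=30) = 31; EF_J = 31+7 = 38
Expected project duration μ = 38 hours. Critical path: A → D → H → J.

Variance along critical path = 11.111 + 1.778 + 2.778 + 7.111 = 22.778
σ = √22.778 = 4.773 hours

4.77 hours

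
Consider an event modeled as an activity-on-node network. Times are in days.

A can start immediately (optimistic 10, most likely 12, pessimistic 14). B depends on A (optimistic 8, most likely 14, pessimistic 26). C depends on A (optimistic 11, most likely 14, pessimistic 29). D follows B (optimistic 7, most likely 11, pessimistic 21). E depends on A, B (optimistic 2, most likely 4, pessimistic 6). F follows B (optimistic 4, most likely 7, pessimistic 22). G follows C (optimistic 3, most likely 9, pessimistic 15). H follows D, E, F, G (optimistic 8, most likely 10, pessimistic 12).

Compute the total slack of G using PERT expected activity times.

te_A = (10 + 4·12 + 14)/6 = 72/6 = 12
te_B = (8 + 4·14 + 26)/6 = 90/6 = 15
te_C = (11 + 4·14 + 29)/6 = 96/6 = 16
te_D = (7 + 4·11 + 21)/6 = 72/6 = 12
te_E = (2 + 4·4 + 6)/6 = 24/6 = 4
te_F = (4 + 4·7 + 22)/6 = 54/6 = 9
te_G = (3 + 4·9 + 15)/6 = 54/6 = 9
te_H = (8 + 4·10 + 12)/6 = 60/6 = 10

Forward pass:
ES_A = 0; EF_A = 12
ES_B = 12; EF_B = 12+15 = 27
ES_C = 12; EF_C = 12+16 = 28
ES_D = 27; EF_D = 27+12 = 39
ES_E = max(EF_A=12, EF_B=27) = 27; EF_E = 27+4 = 31
ES_F = 27; EF_F = 27+9 = 36
ES_G = 28; EF_G = 28+9 = 37
ES_H = max(EF_D=39, EF_E=31, EF_F=36, EF_G=37) = 39; EF_H = 39+10 = 49
Expected project duration μ = 49 days. Critical path: A → B → D → H.

Backward pass:
LF_H = 49; LS_H = 49−10 = 39
LF_G = LS_H = 39; LS_G = 39−9 = 30
LF_F = LS_H = 39; LS_F = 39−9 = 30
LF_E = LS_H = 39; LS_E = 39−4 = 35
LF_D = LS_H = 39; LS_D = 39−12 = 27
LF_C = LS_G = 30; LS_C = 30−16 = 14
LF_B = min(LS_D=27, LS_E=35, LS_F=30) = 27; LS_B = 27−15 = 12
LF_A = min(LS_B=12, LS_C=14, LS_E=35) = 12; LS_A = 12−12 = 0
Slack_G = LS_G − ES_G = 30 − 28 = 2

2 days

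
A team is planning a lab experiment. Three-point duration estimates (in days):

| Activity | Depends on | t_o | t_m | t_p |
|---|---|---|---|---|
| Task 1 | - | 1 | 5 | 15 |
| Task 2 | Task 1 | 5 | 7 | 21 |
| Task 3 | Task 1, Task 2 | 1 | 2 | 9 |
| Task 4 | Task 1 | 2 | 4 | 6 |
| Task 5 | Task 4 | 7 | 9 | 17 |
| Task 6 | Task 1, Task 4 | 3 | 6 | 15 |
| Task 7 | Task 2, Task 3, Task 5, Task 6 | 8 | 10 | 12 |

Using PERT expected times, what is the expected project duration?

30 days

te_Task 1 = (1 + 4·5 + 15)/6 = 36/6 = 6
te_Task 2 = (5 + 4·7 + 21)/6 = 54/6 = 9
te_Task 3 = (1 + 4·2 + 9)/6 = 18/6 = 3
te_Task 4 = (2 + 4·4 + 6)/6 = 24/6 = 4
te_Task 5 = (7 + 4·9 + 17)/6 = 60/6 = 10
te_Task 6 = (3 + 4·6 + 15)/6 = 42/6 = 7
te_Task 7 = (8 + 4·10 + 12)/6 = 60/6 = 10

Forward pass:
ES_Task 1 = 0; EF_Task 1 = 6
ES_Task 2 = 6; EF_Task 2 = 6+9 = 15
ES_Task 3 = max(EF_Task 1=6, EF_Task 2=15) = 15; EF_Task 3 = 15+3 = 18
ES_Task 4 = 6; EF_Task 4 = 6+4 = 10
ES_Task 5 = 10; EF_Task 5 = 10+10 = 20
ES_Task 6 = max(EF_Task 1=6, EF_Task 4=10) = 10; EF_Task 6 = 10+7 = 17
ES_Task 7 = max(EF_Task 2=15, EF_Task 3=18, EF_Task 5=20, EF_Task 6=17) = 20; EF_Task 7 = 20+10 = 30
Expected project duration μ = 30 days. Critical path: Task 1 → Task 4 → Task 5 → Task 7.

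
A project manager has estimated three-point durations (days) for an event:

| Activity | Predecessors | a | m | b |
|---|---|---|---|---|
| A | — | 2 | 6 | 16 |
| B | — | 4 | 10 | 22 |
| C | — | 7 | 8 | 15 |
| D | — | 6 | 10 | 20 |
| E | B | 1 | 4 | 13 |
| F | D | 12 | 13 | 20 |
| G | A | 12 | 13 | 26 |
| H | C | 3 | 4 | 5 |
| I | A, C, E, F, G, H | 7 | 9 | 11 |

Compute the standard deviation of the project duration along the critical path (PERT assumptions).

te_A = (2 + 4·6 + 16)/6 = 42/6 = 7; σ²_A = ((16−2)/6)² = 5.444
te_B = (4 + 4·10 + 22)/6 = 66/6 = 11; σ²_B = ((22−4)/6)² = 9.000
te_C = (7 + 4·8 + 15)/6 = 54/6 = 9; σ²_C = ((15−7)/6)² = 1.778
te_D = (6 + 4·10 + 20)/6 = 66/6 = 11; σ²_D = ((20−6)/6)² = 5.444
te_E = (1 + 4·4 + 13)/6 = 30/6 = 5; σ²_E = ((13−1)/6)² = 4.000
te_F = (12 + 4·13 + 20)/6 = 84/6 = 14; σ²_F = ((20−12)/6)² = 1.778
te_G = (12 + 4·13 + 26)/6 = 90/6 = 15; σ²_G = ((26−12)/6)² = 5.444
te_H = (3 + 4·4 + 5)/6 = 24/6 = 4; σ²_H = ((5−3)/6)² = 0.111
te_I = (7 + 4·9 + 11)/6 = 54/6 = 9; σ²_I = ((11−7)/6)² = 0.444

Forward pass:
ES_A = 0; EF_A = 7
ES_B = 0; EF_B = 11
ES_C = 0; EF_C = 9
ES_D = 0; EF_D = 11
ES_E = 11; EF_E = 11+5 = 16
ES_F = 11; EF_F = 11+14 = 25
ES_G = 7; EF_G = 7+15 = 22
ES_H = 9; EF_H = 9+4 = 13
ES_I = max(EF_A=7, EF_C=9, EF_E=16, EF_F=25, EF_G=22, EF_H=13) = 25; EF_I = 25+9 = 34
Expected project duration μ = 34 days. Critical path: D → F → I.

Variance along critical path = 5.444 + 1.778 + 0.444 = 7.667
σ = √7.667 = 2.769 days

2.77 days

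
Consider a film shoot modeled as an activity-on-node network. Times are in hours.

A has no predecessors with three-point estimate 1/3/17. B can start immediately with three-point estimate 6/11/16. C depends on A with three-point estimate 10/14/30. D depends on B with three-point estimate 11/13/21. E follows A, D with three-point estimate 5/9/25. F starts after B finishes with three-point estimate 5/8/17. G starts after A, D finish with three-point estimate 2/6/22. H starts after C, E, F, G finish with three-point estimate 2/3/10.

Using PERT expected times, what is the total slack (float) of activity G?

te_A = (1 + 4·3 + 17)/6 = 30/6 = 5
te_B = (6 + 4·11 + 16)/6 = 66/6 = 11
te_C = (10 + 4·14 + 30)/6 = 96/6 = 16
te_D = (11 + 4·13 + 21)/6 = 84/6 = 14
te_E = (5 + 4·9 + 25)/6 = 66/6 = 11
te_F = (5 + 4·8 + 17)/6 = 54/6 = 9
te_G = (2 + 4·6 + 22)/6 = 48/6 = 8
te_H = (2 + 4·3 + 10)/6 = 24/6 = 4

Forward pass:
ES_A = 0; EF_A = 5
ES_B = 0; EF_B = 11
ES_C = 5; EF_C = 5+16 = 21
ES_D = 11; EF_D = 11+14 = 25
ES_E = max(EF_A=5, EF_D=25) = 25; EF_E = 25+11 = 36
ES_F = 11; EF_F = 11+9 = 20
ES_G = max(EF_A=5, EF_D=25) = 25; EF_G = 25+8 = 33
ES_H = max(EF_C=21, EF_E=36, EF_F=20, EF_G=33) = 36; EF_H = 36+4 = 40
Expected project duration μ = 40 hours. Critical path: B → D → E → H.

Backward pass:
LF_H = 40; LS_H = 40−4 = 36
LF_G = LS_H = 36; LS_G = 36−8 = 28
LF_F = LS_H = 36; LS_F = 36−9 = 27
LF_E = LS_H = 36; LS_E = 36−11 = 25
LF_D = min(LS_E=25, LS_G=28) = 25; LS_D = 25−14 = 11
LF_C = LS_H = 36; LS_C = 36−16 = 20
LF_B = min(LS_D=11, LS_F=27) = 11; LS_B = 11−11 = 0
LF_A = min(LS_C=20, LS_E=25, LS_G=28) = 20; LS_A = 20−5 = 15
Slack_G = LS_G − ES_G = 28 − 25 = 3

3 hours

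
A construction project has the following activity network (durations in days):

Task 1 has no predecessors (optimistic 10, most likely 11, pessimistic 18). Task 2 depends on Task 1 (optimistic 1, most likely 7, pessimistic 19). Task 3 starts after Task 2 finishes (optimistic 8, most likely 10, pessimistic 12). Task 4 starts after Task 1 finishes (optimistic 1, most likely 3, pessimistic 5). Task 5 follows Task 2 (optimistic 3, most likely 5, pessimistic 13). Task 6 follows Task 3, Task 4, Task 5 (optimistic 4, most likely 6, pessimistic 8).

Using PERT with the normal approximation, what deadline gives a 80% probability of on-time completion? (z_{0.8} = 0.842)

te_Task 1 = (10 + 4·11 + 18)/6 = 72/6 = 12; σ²_Task 1 = ((18−10)/6)² = 1.778
te_Task 2 = (1 + 4·7 + 19)/6 = 48/6 = 8; σ²_Task 2 = ((19−1)/6)² = 9.000
te_Task 3 = (8 + 4·10 + 12)/6 = 60/6 = 10; σ²_Task 3 = ((12−8)/6)² = 0.444
te_Task 4 = (1 + 4·3 + 5)/6 = 18/6 = 3; σ²_Task 4 = ((5−1)/6)² = 0.444
te_Task 5 = (3 + 4·5 + 13)/6 = 36/6 = 6; σ²_Task 5 = ((13−3)/6)² = 2.778
te_Task 6 = (4 + 4·6 + 8)/6 = 36/6 = 6; σ²_Task 6 = ((8−4)/6)² = 0.444

Forward pass:
ES_Task 1 = 0; EF_Task 1 = 12
ES_Task 2 = 12; EF_Task 2 = 12+8 = 20
ES_Task 3 = 20; EF_Task 3 = 20+10 = 30
ES_Task 4 = 12; EF_Task 4 = 12+3 = 15
ES_Task 5 = 20; EF_Task 5 = 20+6 = 26
ES_Task 6 = max(EF_Task 3=30, EF_Task 4=15, EF_Task 5=26) = 30; EF_Task 6 = 30+6 = 36
Expected project duration μ = 36 days. Critical path: Task 1 → Task 2 → Task 3 → Task 6.

Variance along critical path = 1.778 + 9.000 + 0.444 + 0.444 = 11.667; σ = 3.416 days.
D = μ + z·σ = 36 + 0.842·3.416 = 38.9 days

38.9 days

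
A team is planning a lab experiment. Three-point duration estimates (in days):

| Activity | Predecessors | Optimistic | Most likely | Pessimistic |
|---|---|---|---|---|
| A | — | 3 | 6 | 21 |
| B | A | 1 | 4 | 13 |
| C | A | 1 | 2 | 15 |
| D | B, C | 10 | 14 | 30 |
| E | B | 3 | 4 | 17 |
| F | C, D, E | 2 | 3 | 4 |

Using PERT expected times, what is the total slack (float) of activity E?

te_A = (3 + 4·6 + 21)/6 = 48/6 = 8
te_B = (1 + 4·4 + 13)/6 = 30/6 = 5
te_C = (1 + 4·2 + 15)/6 = 24/6 = 4
te_D = (10 + 4·14 + 30)/6 = 96/6 = 16
te_E = (3 + 4·4 + 17)/6 = 36/6 = 6
te_F = (2 + 4·3 + 4)/6 = 18/6 = 3

Forward pass:
ES_A = 0; EF_A = 8
ES_B = 8; EF_B = 8+5 = 13
ES_C = 8; EF_C = 8+4 = 12
ES_D = max(EF_B=13, EF_C=12) = 13; EF_D = 13+16 = 29
ES_E = 13; EF_E = 13+6 = 19
ES_F = max(EF_C=12, EF_D=29, EF_E=19) = 29; EF_F = 29+3 = 32
Expected project duration μ = 32 days. Critical path: A → B → D → F.

Backward pass:
LF_F = 32; LS_F = 32−3 = 29
LF_E = LS_F = 29; LS_E = 29−6 = 23
LF_D = LS_F = 29; LS_D = 29−16 = 13
LF_C = min(LS_D=13, LS_F=29) = 13; LS_C = 13−4 = 9
LF_B = min(LS_D=13, LS_E=23) = 13; LS_B = 13−5 = 8
LF_A = min(LS_B=8, LS_C=9) = 8; LS_A = 8−8 = 0
Slack_E = LS_E − ES_E = 23 − 13 = 10

10 days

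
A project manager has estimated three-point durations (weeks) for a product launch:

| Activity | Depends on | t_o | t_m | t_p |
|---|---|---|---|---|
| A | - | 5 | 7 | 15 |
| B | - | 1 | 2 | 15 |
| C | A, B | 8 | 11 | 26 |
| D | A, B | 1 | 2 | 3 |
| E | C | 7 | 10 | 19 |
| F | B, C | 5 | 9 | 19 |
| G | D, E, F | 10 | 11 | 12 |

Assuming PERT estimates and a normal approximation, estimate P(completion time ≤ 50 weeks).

0.960

te_A = (5 + 4·7 + 15)/6 = 48/6 = 8; σ²_A = ((15−5)/6)² = 2.778
te_B = (1 + 4·2 + 15)/6 = 24/6 = 4; σ²_B = ((15−1)/6)² = 5.444
te_C = (8 + 4·11 + 26)/6 = 78/6 = 13; σ²_C = ((26−8)/6)² = 9.000
te_D = (1 + 4·2 + 3)/6 = 12/6 = 2; σ²_D = ((3−1)/6)² = 0.111
te_E = (7 + 4·10 + 19)/6 = 66/6 = 11; σ²_E = ((19−7)/6)² = 4.000
te_F = (5 + 4·9 + 19)/6 = 60/6 = 10; σ²_F = ((19−5)/6)² = 5.444
te_G = (10 + 4·11 + 12)/6 = 66/6 = 11; σ²_G = ((12−10)/6)² = 0.111

Forward pass:
ES_A = 0; EF_A = 8
ES_B = 0; EF_B = 4
ES_C = max(EF_A=8, EF_B=4) = 8; EF_C = 8+13 = 21
ES_D = max(EF_A=8, EF_B=4) = 8; EF_D = 8+2 = 10
ES_E = 21; EF_E = 21+11 = 32
ES_F = max(EF_B=4, EF_C=21) = 21; EF_F = 21+10 = 31
ES_G = max(EF_D=10, EF_E=32, EF_F=31) = 32; EF_G = 32+11 = 43
Expected project duration μ = 43 weeks. Critical path: A → C → E → G.

Variance along critical path = 2.778 + 9.000 + 4.000 + 0.111 = 15.889; σ = √15.889 = 3.986 weeks.
Z = (50 − 43) / 3.986 = 1.756
P(T ≤ 50) = Φ(1.756) ≈ 0.960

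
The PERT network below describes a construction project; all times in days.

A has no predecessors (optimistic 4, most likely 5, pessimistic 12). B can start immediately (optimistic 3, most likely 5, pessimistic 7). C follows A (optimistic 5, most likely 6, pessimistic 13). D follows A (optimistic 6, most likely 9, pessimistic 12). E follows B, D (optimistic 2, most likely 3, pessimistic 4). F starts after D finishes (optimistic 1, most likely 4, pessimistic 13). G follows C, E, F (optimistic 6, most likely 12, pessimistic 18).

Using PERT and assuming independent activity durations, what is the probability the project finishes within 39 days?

0.984

te_A = (4 + 4·5 + 12)/6 = 36/6 = 6; σ²_A = ((12−4)/6)² = 1.778
te_B = (3 + 4·5 + 7)/6 = 30/6 = 5; σ²_B = ((7−3)/6)² = 0.444
te_C = (5 + 4·6 + 13)/6 = 42/6 = 7; σ²_C = ((13−5)/6)² = 1.778
te_D = (6 + 4·9 + 12)/6 = 54/6 = 9; σ²_D = ((12−6)/6)² = 1.000
te_E = (2 + 4·3 + 4)/6 = 18/6 = 3; σ²_E = ((4−2)/6)² = 0.111
te_F = (1 + 4·4 + 13)/6 = 30/6 = 5; σ²_F = ((13−1)/6)² = 4.000
te_G = (6 + 4·12 + 18)/6 = 72/6 = 12; σ²_G = ((18−6)/6)² = 4.000

Forward pass:
ES_A = 0; EF_A = 6
ES_B = 0; EF_B = 5
ES_C = 6; EF_C = 6+7 = 13
ES_D = 6; EF_D = 6+9 = 15
ES_E = max(EF_B=5, EF_D=15) = 15; EF_E = 15+3 = 18
ES_F = 15; EF_F = 15+5 = 20
ES_G = max(EF_C=13, EF_E=18, EF_F=20) = 20; EF_G = 20+12 = 32
Expected project duration μ = 32 days. Critical path: A → D → F → G.

Variance along critical path = 1.778 + 1.000 + 4.000 + 4.000 = 10.778; σ = √10.778 = 3.283 days.
Z = (39 − 32) / 3.283 = 2.132
P(T ≤ 39) = Φ(2.132) ≈ 0.984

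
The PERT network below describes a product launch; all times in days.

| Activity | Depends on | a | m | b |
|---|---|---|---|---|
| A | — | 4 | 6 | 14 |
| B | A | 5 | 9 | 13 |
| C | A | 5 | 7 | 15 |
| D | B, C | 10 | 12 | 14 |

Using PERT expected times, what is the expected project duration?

te_A = (4 + 4·6 + 14)/6 = 42/6 = 7
te_B = (5 + 4·9 + 13)/6 = 54/6 = 9
te_C = (5 + 4·7 + 15)/6 = 48/6 = 8
te_D = (10 + 4·12 + 14)/6 = 72/6 = 12

Forward pass:
ES_A = 0; EF_A = 7
ES_B = 7; EF_B = 7+9 = 16
ES_C = 7; EF_C = 7+8 = 15
ES_D = max(EF_B=16, EF_C=15) = 16; EF_D = 16+12 = 28
Expected project duration μ = 28 days. Critical path: A → B → D.

28 days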